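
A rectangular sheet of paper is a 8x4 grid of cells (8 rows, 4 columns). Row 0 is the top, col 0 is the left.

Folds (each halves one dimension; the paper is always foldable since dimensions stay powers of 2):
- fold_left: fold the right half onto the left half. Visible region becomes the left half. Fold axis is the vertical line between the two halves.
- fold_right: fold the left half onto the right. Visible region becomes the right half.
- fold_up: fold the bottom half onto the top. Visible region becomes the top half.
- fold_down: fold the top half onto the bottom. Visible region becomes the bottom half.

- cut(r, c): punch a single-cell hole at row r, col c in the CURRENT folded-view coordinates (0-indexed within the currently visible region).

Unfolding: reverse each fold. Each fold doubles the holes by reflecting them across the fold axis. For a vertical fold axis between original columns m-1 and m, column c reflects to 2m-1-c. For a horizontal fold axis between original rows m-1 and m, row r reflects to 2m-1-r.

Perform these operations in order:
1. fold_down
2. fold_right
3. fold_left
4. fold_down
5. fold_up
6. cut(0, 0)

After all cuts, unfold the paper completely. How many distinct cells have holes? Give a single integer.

Op 1 fold_down: fold axis h@4; visible region now rows[4,8) x cols[0,4) = 4x4
Op 2 fold_right: fold axis v@2; visible region now rows[4,8) x cols[2,4) = 4x2
Op 3 fold_left: fold axis v@3; visible region now rows[4,8) x cols[2,3) = 4x1
Op 4 fold_down: fold axis h@6; visible region now rows[6,8) x cols[2,3) = 2x1
Op 5 fold_up: fold axis h@7; visible region now rows[6,7) x cols[2,3) = 1x1
Op 6 cut(0, 0): punch at orig (6,2); cuts so far [(6, 2)]; region rows[6,7) x cols[2,3) = 1x1
Unfold 1 (reflect across h@7): 2 holes -> [(6, 2), (7, 2)]
Unfold 2 (reflect across h@6): 4 holes -> [(4, 2), (5, 2), (6, 2), (7, 2)]
Unfold 3 (reflect across v@3): 8 holes -> [(4, 2), (4, 3), (5, 2), (5, 3), (6, 2), (6, 3), (7, 2), (7, 3)]
Unfold 4 (reflect across v@2): 16 holes -> [(4, 0), (4, 1), (4, 2), (4, 3), (5, 0), (5, 1), (5, 2), (5, 3), (6, 0), (6, 1), (6, 2), (6, 3), (7, 0), (7, 1), (7, 2), (7, 3)]
Unfold 5 (reflect across h@4): 32 holes -> [(0, 0), (0, 1), (0, 2), (0, 3), (1, 0), (1, 1), (1, 2), (1, 3), (2, 0), (2, 1), (2, 2), (2, 3), (3, 0), (3, 1), (3, 2), (3, 3), (4, 0), (4, 1), (4, 2), (4, 3), (5, 0), (5, 1), (5, 2), (5, 3), (6, 0), (6, 1), (6, 2), (6, 3), (7, 0), (7, 1), (7, 2), (7, 3)]

Answer: 32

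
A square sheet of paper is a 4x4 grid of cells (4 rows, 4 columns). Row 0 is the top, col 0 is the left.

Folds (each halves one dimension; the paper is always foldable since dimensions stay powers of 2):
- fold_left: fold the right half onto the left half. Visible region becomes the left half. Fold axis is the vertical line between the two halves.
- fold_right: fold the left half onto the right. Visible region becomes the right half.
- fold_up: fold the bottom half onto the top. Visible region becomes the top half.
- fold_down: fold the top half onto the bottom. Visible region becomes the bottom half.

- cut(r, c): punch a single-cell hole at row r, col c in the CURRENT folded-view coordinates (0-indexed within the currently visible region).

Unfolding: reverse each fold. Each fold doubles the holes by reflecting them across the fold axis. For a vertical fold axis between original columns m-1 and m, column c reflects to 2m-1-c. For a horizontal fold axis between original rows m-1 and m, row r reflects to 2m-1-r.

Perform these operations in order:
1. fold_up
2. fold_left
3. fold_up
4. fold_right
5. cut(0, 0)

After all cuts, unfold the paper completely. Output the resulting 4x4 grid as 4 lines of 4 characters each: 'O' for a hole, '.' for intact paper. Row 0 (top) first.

Op 1 fold_up: fold axis h@2; visible region now rows[0,2) x cols[0,4) = 2x4
Op 2 fold_left: fold axis v@2; visible region now rows[0,2) x cols[0,2) = 2x2
Op 3 fold_up: fold axis h@1; visible region now rows[0,1) x cols[0,2) = 1x2
Op 4 fold_right: fold axis v@1; visible region now rows[0,1) x cols[1,2) = 1x1
Op 5 cut(0, 0): punch at orig (0,1); cuts so far [(0, 1)]; region rows[0,1) x cols[1,2) = 1x1
Unfold 1 (reflect across v@1): 2 holes -> [(0, 0), (0, 1)]
Unfold 2 (reflect across h@1): 4 holes -> [(0, 0), (0, 1), (1, 0), (1, 1)]
Unfold 3 (reflect across v@2): 8 holes -> [(0, 0), (0, 1), (0, 2), (0, 3), (1, 0), (1, 1), (1, 2), (1, 3)]
Unfold 4 (reflect across h@2): 16 holes -> [(0, 0), (0, 1), (0, 2), (0, 3), (1, 0), (1, 1), (1, 2), (1, 3), (2, 0), (2, 1), (2, 2), (2, 3), (3, 0), (3, 1), (3, 2), (3, 3)]

Answer: OOOO
OOOO
OOOO
OOOO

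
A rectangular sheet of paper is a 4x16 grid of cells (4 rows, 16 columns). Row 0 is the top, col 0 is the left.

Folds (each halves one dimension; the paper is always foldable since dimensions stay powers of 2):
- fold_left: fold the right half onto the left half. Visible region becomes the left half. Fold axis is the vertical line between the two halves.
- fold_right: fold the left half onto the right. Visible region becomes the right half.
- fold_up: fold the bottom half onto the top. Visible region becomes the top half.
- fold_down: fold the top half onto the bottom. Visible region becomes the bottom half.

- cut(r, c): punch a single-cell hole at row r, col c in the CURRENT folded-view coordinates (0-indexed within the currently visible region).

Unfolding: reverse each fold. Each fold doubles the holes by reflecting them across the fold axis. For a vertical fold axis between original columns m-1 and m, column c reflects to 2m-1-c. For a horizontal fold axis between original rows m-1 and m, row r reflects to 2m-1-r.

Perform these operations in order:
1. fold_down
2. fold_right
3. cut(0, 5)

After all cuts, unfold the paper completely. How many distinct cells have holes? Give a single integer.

Op 1 fold_down: fold axis h@2; visible region now rows[2,4) x cols[0,16) = 2x16
Op 2 fold_right: fold axis v@8; visible region now rows[2,4) x cols[8,16) = 2x8
Op 3 cut(0, 5): punch at orig (2,13); cuts so far [(2, 13)]; region rows[2,4) x cols[8,16) = 2x8
Unfold 1 (reflect across v@8): 2 holes -> [(2, 2), (2, 13)]
Unfold 2 (reflect across h@2): 4 holes -> [(1, 2), (1, 13), (2, 2), (2, 13)]

Answer: 4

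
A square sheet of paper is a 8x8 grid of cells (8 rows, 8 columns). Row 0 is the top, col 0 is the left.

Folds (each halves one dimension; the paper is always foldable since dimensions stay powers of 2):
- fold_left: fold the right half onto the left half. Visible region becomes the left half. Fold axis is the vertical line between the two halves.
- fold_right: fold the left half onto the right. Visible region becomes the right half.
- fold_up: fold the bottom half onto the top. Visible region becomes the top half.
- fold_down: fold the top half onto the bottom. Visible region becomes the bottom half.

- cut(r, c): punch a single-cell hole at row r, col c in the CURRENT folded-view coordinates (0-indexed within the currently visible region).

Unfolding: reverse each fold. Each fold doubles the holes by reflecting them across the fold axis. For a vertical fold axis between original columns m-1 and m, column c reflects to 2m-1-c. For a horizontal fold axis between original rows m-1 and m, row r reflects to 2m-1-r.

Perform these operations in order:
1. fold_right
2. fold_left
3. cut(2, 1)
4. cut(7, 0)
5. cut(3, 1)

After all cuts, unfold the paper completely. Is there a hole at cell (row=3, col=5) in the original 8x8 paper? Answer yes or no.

Answer: yes

Derivation:
Op 1 fold_right: fold axis v@4; visible region now rows[0,8) x cols[4,8) = 8x4
Op 2 fold_left: fold axis v@6; visible region now rows[0,8) x cols[4,6) = 8x2
Op 3 cut(2, 1): punch at orig (2,5); cuts so far [(2, 5)]; region rows[0,8) x cols[4,6) = 8x2
Op 4 cut(7, 0): punch at orig (7,4); cuts so far [(2, 5), (7, 4)]; region rows[0,8) x cols[4,6) = 8x2
Op 5 cut(3, 1): punch at orig (3,5); cuts so far [(2, 5), (3, 5), (7, 4)]; region rows[0,8) x cols[4,6) = 8x2
Unfold 1 (reflect across v@6): 6 holes -> [(2, 5), (2, 6), (3, 5), (3, 6), (7, 4), (7, 7)]
Unfold 2 (reflect across v@4): 12 holes -> [(2, 1), (2, 2), (2, 5), (2, 6), (3, 1), (3, 2), (3, 5), (3, 6), (7, 0), (7, 3), (7, 4), (7, 7)]
Holes: [(2, 1), (2, 2), (2, 5), (2, 6), (3, 1), (3, 2), (3, 5), (3, 6), (7, 0), (7, 3), (7, 4), (7, 7)]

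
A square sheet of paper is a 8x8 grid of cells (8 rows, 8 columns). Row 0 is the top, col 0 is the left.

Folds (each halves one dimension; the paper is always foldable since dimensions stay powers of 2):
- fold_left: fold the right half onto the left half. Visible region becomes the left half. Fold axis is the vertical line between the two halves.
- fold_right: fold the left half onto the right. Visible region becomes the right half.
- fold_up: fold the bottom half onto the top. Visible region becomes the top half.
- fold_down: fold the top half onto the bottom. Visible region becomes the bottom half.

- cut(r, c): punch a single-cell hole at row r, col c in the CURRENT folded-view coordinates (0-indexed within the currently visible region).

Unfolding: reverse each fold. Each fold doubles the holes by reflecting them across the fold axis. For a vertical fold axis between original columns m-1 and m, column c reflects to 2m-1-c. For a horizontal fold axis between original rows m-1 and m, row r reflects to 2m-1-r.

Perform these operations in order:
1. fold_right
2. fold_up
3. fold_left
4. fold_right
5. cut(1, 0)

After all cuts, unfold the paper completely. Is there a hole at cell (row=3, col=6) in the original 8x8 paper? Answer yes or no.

Op 1 fold_right: fold axis v@4; visible region now rows[0,8) x cols[4,8) = 8x4
Op 2 fold_up: fold axis h@4; visible region now rows[0,4) x cols[4,8) = 4x4
Op 3 fold_left: fold axis v@6; visible region now rows[0,4) x cols[4,6) = 4x2
Op 4 fold_right: fold axis v@5; visible region now rows[0,4) x cols[5,6) = 4x1
Op 5 cut(1, 0): punch at orig (1,5); cuts so far [(1, 5)]; region rows[0,4) x cols[5,6) = 4x1
Unfold 1 (reflect across v@5): 2 holes -> [(1, 4), (1, 5)]
Unfold 2 (reflect across v@6): 4 holes -> [(1, 4), (1, 5), (1, 6), (1, 7)]
Unfold 3 (reflect across h@4): 8 holes -> [(1, 4), (1, 5), (1, 6), (1, 7), (6, 4), (6, 5), (6, 6), (6, 7)]
Unfold 4 (reflect across v@4): 16 holes -> [(1, 0), (1, 1), (1, 2), (1, 3), (1, 4), (1, 5), (1, 6), (1, 7), (6, 0), (6, 1), (6, 2), (6, 3), (6, 4), (6, 5), (6, 6), (6, 7)]
Holes: [(1, 0), (1, 1), (1, 2), (1, 3), (1, 4), (1, 5), (1, 6), (1, 7), (6, 0), (6, 1), (6, 2), (6, 3), (6, 4), (6, 5), (6, 6), (6, 7)]

Answer: no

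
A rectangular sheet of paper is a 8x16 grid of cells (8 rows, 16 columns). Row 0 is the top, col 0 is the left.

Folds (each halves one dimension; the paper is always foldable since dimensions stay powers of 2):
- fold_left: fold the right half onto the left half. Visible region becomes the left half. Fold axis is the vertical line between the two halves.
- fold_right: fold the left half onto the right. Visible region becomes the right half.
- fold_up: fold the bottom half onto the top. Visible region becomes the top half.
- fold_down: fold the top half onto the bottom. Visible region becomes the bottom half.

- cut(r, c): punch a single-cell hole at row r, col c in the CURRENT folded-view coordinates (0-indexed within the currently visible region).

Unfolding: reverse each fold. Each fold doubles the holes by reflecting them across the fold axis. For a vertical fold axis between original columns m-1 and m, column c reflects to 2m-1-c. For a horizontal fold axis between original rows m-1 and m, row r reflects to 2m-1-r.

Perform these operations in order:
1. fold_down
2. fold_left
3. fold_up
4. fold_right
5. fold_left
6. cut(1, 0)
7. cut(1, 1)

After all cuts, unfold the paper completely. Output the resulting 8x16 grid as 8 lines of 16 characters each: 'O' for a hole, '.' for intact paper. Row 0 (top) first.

Answer: ................
OOOOOOOOOOOOOOOO
OOOOOOOOOOOOOOOO
................
................
OOOOOOOOOOOOOOOO
OOOOOOOOOOOOOOOO
................

Derivation:
Op 1 fold_down: fold axis h@4; visible region now rows[4,8) x cols[0,16) = 4x16
Op 2 fold_left: fold axis v@8; visible region now rows[4,8) x cols[0,8) = 4x8
Op 3 fold_up: fold axis h@6; visible region now rows[4,6) x cols[0,8) = 2x8
Op 4 fold_right: fold axis v@4; visible region now rows[4,6) x cols[4,8) = 2x4
Op 5 fold_left: fold axis v@6; visible region now rows[4,6) x cols[4,6) = 2x2
Op 6 cut(1, 0): punch at orig (5,4); cuts so far [(5, 4)]; region rows[4,6) x cols[4,6) = 2x2
Op 7 cut(1, 1): punch at orig (5,5); cuts so far [(5, 4), (5, 5)]; region rows[4,6) x cols[4,6) = 2x2
Unfold 1 (reflect across v@6): 4 holes -> [(5, 4), (5, 5), (5, 6), (5, 7)]
Unfold 2 (reflect across v@4): 8 holes -> [(5, 0), (5, 1), (5, 2), (5, 3), (5, 4), (5, 5), (5, 6), (5, 7)]
Unfold 3 (reflect across h@6): 16 holes -> [(5, 0), (5, 1), (5, 2), (5, 3), (5, 4), (5, 5), (5, 6), (5, 7), (6, 0), (6, 1), (6, 2), (6, 3), (6, 4), (6, 5), (6, 6), (6, 7)]
Unfold 4 (reflect across v@8): 32 holes -> [(5, 0), (5, 1), (5, 2), (5, 3), (5, 4), (5, 5), (5, 6), (5, 7), (5, 8), (5, 9), (5, 10), (5, 11), (5, 12), (5, 13), (5, 14), (5, 15), (6, 0), (6, 1), (6, 2), (6, 3), (6, 4), (6, 5), (6, 6), (6, 7), (6, 8), (6, 9), (6, 10), (6, 11), (6, 12), (6, 13), (6, 14), (6, 15)]
Unfold 5 (reflect across h@4): 64 holes -> [(1, 0), (1, 1), (1, 2), (1, 3), (1, 4), (1, 5), (1, 6), (1, 7), (1, 8), (1, 9), (1, 10), (1, 11), (1, 12), (1, 13), (1, 14), (1, 15), (2, 0), (2, 1), (2, 2), (2, 3), (2, 4), (2, 5), (2, 6), (2, 7), (2, 8), (2, 9), (2, 10), (2, 11), (2, 12), (2, 13), (2, 14), (2, 15), (5, 0), (5, 1), (5, 2), (5, 3), (5, 4), (5, 5), (5, 6), (5, 7), (5, 8), (5, 9), (5, 10), (5, 11), (5, 12), (5, 13), (5, 14), (5, 15), (6, 0), (6, 1), (6, 2), (6, 3), (6, 4), (6, 5), (6, 6), (6, 7), (6, 8), (6, 9), (6, 10), (6, 11), (6, 12), (6, 13), (6, 14), (6, 15)]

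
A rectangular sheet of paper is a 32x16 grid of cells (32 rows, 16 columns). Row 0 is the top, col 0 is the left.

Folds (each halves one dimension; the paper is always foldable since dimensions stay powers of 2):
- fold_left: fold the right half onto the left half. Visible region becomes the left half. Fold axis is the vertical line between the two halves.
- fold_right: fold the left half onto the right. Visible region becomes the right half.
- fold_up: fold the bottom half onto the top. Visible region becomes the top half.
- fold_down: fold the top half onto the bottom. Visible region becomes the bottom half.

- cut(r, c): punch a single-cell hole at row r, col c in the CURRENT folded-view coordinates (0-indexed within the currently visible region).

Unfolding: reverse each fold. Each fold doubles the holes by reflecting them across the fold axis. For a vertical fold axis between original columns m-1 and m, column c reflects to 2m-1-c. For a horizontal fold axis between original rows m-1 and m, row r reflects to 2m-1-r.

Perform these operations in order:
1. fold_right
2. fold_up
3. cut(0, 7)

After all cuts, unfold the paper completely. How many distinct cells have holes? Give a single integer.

Op 1 fold_right: fold axis v@8; visible region now rows[0,32) x cols[8,16) = 32x8
Op 2 fold_up: fold axis h@16; visible region now rows[0,16) x cols[8,16) = 16x8
Op 3 cut(0, 7): punch at orig (0,15); cuts so far [(0, 15)]; region rows[0,16) x cols[8,16) = 16x8
Unfold 1 (reflect across h@16): 2 holes -> [(0, 15), (31, 15)]
Unfold 2 (reflect across v@8): 4 holes -> [(0, 0), (0, 15), (31, 0), (31, 15)]

Answer: 4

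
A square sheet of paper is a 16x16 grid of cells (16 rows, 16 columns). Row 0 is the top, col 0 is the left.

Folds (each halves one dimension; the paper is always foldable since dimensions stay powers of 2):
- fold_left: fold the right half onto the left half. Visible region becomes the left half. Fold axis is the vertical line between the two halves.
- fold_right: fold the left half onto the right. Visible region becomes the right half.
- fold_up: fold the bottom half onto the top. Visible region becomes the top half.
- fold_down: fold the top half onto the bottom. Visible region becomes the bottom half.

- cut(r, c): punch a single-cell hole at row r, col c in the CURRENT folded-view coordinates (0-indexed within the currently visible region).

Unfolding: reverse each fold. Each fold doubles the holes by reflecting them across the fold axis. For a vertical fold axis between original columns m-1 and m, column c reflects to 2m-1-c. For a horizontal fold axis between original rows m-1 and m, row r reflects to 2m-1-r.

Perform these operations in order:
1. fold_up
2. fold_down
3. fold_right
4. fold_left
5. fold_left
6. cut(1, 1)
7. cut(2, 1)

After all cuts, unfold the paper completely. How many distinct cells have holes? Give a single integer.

Op 1 fold_up: fold axis h@8; visible region now rows[0,8) x cols[0,16) = 8x16
Op 2 fold_down: fold axis h@4; visible region now rows[4,8) x cols[0,16) = 4x16
Op 3 fold_right: fold axis v@8; visible region now rows[4,8) x cols[8,16) = 4x8
Op 4 fold_left: fold axis v@12; visible region now rows[4,8) x cols[8,12) = 4x4
Op 5 fold_left: fold axis v@10; visible region now rows[4,8) x cols[8,10) = 4x2
Op 6 cut(1, 1): punch at orig (5,9); cuts so far [(5, 9)]; region rows[4,8) x cols[8,10) = 4x2
Op 7 cut(2, 1): punch at orig (6,9); cuts so far [(5, 9), (6, 9)]; region rows[4,8) x cols[8,10) = 4x2
Unfold 1 (reflect across v@10): 4 holes -> [(5, 9), (5, 10), (6, 9), (6, 10)]
Unfold 2 (reflect across v@12): 8 holes -> [(5, 9), (5, 10), (5, 13), (5, 14), (6, 9), (6, 10), (6, 13), (6, 14)]
Unfold 3 (reflect across v@8): 16 holes -> [(5, 1), (5, 2), (5, 5), (5, 6), (5, 9), (5, 10), (5, 13), (5, 14), (6, 1), (6, 2), (6, 5), (6, 6), (6, 9), (6, 10), (6, 13), (6, 14)]
Unfold 4 (reflect across h@4): 32 holes -> [(1, 1), (1, 2), (1, 5), (1, 6), (1, 9), (1, 10), (1, 13), (1, 14), (2, 1), (2, 2), (2, 5), (2, 6), (2, 9), (2, 10), (2, 13), (2, 14), (5, 1), (5, 2), (5, 5), (5, 6), (5, 9), (5, 10), (5, 13), (5, 14), (6, 1), (6, 2), (6, 5), (6, 6), (6, 9), (6, 10), (6, 13), (6, 14)]
Unfold 5 (reflect across h@8): 64 holes -> [(1, 1), (1, 2), (1, 5), (1, 6), (1, 9), (1, 10), (1, 13), (1, 14), (2, 1), (2, 2), (2, 5), (2, 6), (2, 9), (2, 10), (2, 13), (2, 14), (5, 1), (5, 2), (5, 5), (5, 6), (5, 9), (5, 10), (5, 13), (5, 14), (6, 1), (6, 2), (6, 5), (6, 6), (6, 9), (6, 10), (6, 13), (6, 14), (9, 1), (9, 2), (9, 5), (9, 6), (9, 9), (9, 10), (9, 13), (9, 14), (10, 1), (10, 2), (10, 5), (10, 6), (10, 9), (10, 10), (10, 13), (10, 14), (13, 1), (13, 2), (13, 5), (13, 6), (13, 9), (13, 10), (13, 13), (13, 14), (14, 1), (14, 2), (14, 5), (14, 6), (14, 9), (14, 10), (14, 13), (14, 14)]

Answer: 64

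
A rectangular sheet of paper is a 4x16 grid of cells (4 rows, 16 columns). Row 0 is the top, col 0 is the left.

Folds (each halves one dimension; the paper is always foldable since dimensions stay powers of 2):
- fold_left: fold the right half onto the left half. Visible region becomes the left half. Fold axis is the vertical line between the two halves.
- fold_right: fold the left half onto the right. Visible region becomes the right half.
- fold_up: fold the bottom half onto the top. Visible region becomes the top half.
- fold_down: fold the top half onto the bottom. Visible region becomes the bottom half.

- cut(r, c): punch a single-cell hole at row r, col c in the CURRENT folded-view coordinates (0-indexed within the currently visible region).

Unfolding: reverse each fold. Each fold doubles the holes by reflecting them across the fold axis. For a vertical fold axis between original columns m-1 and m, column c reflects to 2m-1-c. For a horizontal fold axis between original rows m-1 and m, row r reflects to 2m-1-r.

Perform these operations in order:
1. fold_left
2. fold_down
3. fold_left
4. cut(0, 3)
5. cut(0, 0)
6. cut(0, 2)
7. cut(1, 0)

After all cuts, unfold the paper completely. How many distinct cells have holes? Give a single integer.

Op 1 fold_left: fold axis v@8; visible region now rows[0,4) x cols[0,8) = 4x8
Op 2 fold_down: fold axis h@2; visible region now rows[2,4) x cols[0,8) = 2x8
Op 3 fold_left: fold axis v@4; visible region now rows[2,4) x cols[0,4) = 2x4
Op 4 cut(0, 3): punch at orig (2,3); cuts so far [(2, 3)]; region rows[2,4) x cols[0,4) = 2x4
Op 5 cut(0, 0): punch at orig (2,0); cuts so far [(2, 0), (2, 3)]; region rows[2,4) x cols[0,4) = 2x4
Op 6 cut(0, 2): punch at orig (2,2); cuts so far [(2, 0), (2, 2), (2, 3)]; region rows[2,4) x cols[0,4) = 2x4
Op 7 cut(1, 0): punch at orig (3,0); cuts so far [(2, 0), (2, 2), (2, 3), (3, 0)]; region rows[2,4) x cols[0,4) = 2x4
Unfold 1 (reflect across v@4): 8 holes -> [(2, 0), (2, 2), (2, 3), (2, 4), (2, 5), (2, 7), (3, 0), (3, 7)]
Unfold 2 (reflect across h@2): 16 holes -> [(0, 0), (0, 7), (1, 0), (1, 2), (1, 3), (1, 4), (1, 5), (1, 7), (2, 0), (2, 2), (2, 3), (2, 4), (2, 5), (2, 7), (3, 0), (3, 7)]
Unfold 3 (reflect across v@8): 32 holes -> [(0, 0), (0, 7), (0, 8), (0, 15), (1, 0), (1, 2), (1, 3), (1, 4), (1, 5), (1, 7), (1, 8), (1, 10), (1, 11), (1, 12), (1, 13), (1, 15), (2, 0), (2, 2), (2, 3), (2, 4), (2, 5), (2, 7), (2, 8), (2, 10), (2, 11), (2, 12), (2, 13), (2, 15), (3, 0), (3, 7), (3, 8), (3, 15)]

Answer: 32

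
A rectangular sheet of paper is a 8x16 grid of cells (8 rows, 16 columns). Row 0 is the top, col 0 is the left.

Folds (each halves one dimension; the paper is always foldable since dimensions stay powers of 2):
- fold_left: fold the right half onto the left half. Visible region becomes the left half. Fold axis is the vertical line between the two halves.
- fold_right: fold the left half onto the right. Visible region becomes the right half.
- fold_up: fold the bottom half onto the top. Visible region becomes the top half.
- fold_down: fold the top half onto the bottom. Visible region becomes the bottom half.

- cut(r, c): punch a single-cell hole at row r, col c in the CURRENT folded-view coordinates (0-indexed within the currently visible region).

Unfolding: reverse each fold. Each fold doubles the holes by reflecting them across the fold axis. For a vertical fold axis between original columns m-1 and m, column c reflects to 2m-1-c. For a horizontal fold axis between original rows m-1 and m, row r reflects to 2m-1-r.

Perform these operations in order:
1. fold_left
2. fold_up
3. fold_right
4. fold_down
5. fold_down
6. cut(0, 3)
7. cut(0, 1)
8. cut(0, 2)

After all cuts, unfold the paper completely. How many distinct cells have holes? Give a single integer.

Answer: 96

Derivation:
Op 1 fold_left: fold axis v@8; visible region now rows[0,8) x cols[0,8) = 8x8
Op 2 fold_up: fold axis h@4; visible region now rows[0,4) x cols[0,8) = 4x8
Op 3 fold_right: fold axis v@4; visible region now rows[0,4) x cols[4,8) = 4x4
Op 4 fold_down: fold axis h@2; visible region now rows[2,4) x cols[4,8) = 2x4
Op 5 fold_down: fold axis h@3; visible region now rows[3,4) x cols[4,8) = 1x4
Op 6 cut(0, 3): punch at orig (3,7); cuts so far [(3, 7)]; region rows[3,4) x cols[4,8) = 1x4
Op 7 cut(0, 1): punch at orig (3,5); cuts so far [(3, 5), (3, 7)]; region rows[3,4) x cols[4,8) = 1x4
Op 8 cut(0, 2): punch at orig (3,6); cuts so far [(3, 5), (3, 6), (3, 7)]; region rows[3,4) x cols[4,8) = 1x4
Unfold 1 (reflect across h@3): 6 holes -> [(2, 5), (2, 6), (2, 7), (3, 5), (3, 6), (3, 7)]
Unfold 2 (reflect across h@2): 12 holes -> [(0, 5), (0, 6), (0, 7), (1, 5), (1, 6), (1, 7), (2, 5), (2, 6), (2, 7), (3, 5), (3, 6), (3, 7)]
Unfold 3 (reflect across v@4): 24 holes -> [(0, 0), (0, 1), (0, 2), (0, 5), (0, 6), (0, 7), (1, 0), (1, 1), (1, 2), (1, 5), (1, 6), (1, 7), (2, 0), (2, 1), (2, 2), (2, 5), (2, 6), (2, 7), (3, 0), (3, 1), (3, 2), (3, 5), (3, 6), (3, 7)]
Unfold 4 (reflect across h@4): 48 holes -> [(0, 0), (0, 1), (0, 2), (0, 5), (0, 6), (0, 7), (1, 0), (1, 1), (1, 2), (1, 5), (1, 6), (1, 7), (2, 0), (2, 1), (2, 2), (2, 5), (2, 6), (2, 7), (3, 0), (3, 1), (3, 2), (3, 5), (3, 6), (3, 7), (4, 0), (4, 1), (4, 2), (4, 5), (4, 6), (4, 7), (5, 0), (5, 1), (5, 2), (5, 5), (5, 6), (5, 7), (6, 0), (6, 1), (6, 2), (6, 5), (6, 6), (6, 7), (7, 0), (7, 1), (7, 2), (7, 5), (7, 6), (7, 7)]
Unfold 5 (reflect across v@8): 96 holes -> [(0, 0), (0, 1), (0, 2), (0, 5), (0, 6), (0, 7), (0, 8), (0, 9), (0, 10), (0, 13), (0, 14), (0, 15), (1, 0), (1, 1), (1, 2), (1, 5), (1, 6), (1, 7), (1, 8), (1, 9), (1, 10), (1, 13), (1, 14), (1, 15), (2, 0), (2, 1), (2, 2), (2, 5), (2, 6), (2, 7), (2, 8), (2, 9), (2, 10), (2, 13), (2, 14), (2, 15), (3, 0), (3, 1), (3, 2), (3, 5), (3, 6), (3, 7), (3, 8), (3, 9), (3, 10), (3, 13), (3, 14), (3, 15), (4, 0), (4, 1), (4, 2), (4, 5), (4, 6), (4, 7), (4, 8), (4, 9), (4, 10), (4, 13), (4, 14), (4, 15), (5, 0), (5, 1), (5, 2), (5, 5), (5, 6), (5, 7), (5, 8), (5, 9), (5, 10), (5, 13), (5, 14), (5, 15), (6, 0), (6, 1), (6, 2), (6, 5), (6, 6), (6, 7), (6, 8), (6, 9), (6, 10), (6, 13), (6, 14), (6, 15), (7, 0), (7, 1), (7, 2), (7, 5), (7, 6), (7, 7), (7, 8), (7, 9), (7, 10), (7, 13), (7, 14), (7, 15)]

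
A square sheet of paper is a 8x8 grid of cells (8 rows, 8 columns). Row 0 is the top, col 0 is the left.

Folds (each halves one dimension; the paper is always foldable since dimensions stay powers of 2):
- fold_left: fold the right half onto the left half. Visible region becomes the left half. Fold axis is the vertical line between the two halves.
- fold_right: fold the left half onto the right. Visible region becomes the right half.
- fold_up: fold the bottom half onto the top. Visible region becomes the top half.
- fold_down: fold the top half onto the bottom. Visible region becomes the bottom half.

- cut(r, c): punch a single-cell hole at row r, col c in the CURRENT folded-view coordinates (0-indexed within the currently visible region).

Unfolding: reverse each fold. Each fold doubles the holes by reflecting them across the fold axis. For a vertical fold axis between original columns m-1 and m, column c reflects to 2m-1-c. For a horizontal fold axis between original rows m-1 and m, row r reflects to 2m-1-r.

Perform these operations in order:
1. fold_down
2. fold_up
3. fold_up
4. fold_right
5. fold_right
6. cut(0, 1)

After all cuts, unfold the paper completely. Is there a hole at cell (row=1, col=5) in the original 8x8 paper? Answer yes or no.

Op 1 fold_down: fold axis h@4; visible region now rows[4,8) x cols[0,8) = 4x8
Op 2 fold_up: fold axis h@6; visible region now rows[4,6) x cols[0,8) = 2x8
Op 3 fold_up: fold axis h@5; visible region now rows[4,5) x cols[0,8) = 1x8
Op 4 fold_right: fold axis v@4; visible region now rows[4,5) x cols[4,8) = 1x4
Op 5 fold_right: fold axis v@6; visible region now rows[4,5) x cols[6,8) = 1x2
Op 6 cut(0, 1): punch at orig (4,7); cuts so far [(4, 7)]; region rows[4,5) x cols[6,8) = 1x2
Unfold 1 (reflect across v@6): 2 holes -> [(4, 4), (4, 7)]
Unfold 2 (reflect across v@4): 4 holes -> [(4, 0), (4, 3), (4, 4), (4, 7)]
Unfold 3 (reflect across h@5): 8 holes -> [(4, 0), (4, 3), (4, 4), (4, 7), (5, 0), (5, 3), (5, 4), (5, 7)]
Unfold 4 (reflect across h@6): 16 holes -> [(4, 0), (4, 3), (4, 4), (4, 7), (5, 0), (5, 3), (5, 4), (5, 7), (6, 0), (6, 3), (6, 4), (6, 7), (7, 0), (7, 3), (7, 4), (7, 7)]
Unfold 5 (reflect across h@4): 32 holes -> [(0, 0), (0, 3), (0, 4), (0, 7), (1, 0), (1, 3), (1, 4), (1, 7), (2, 0), (2, 3), (2, 4), (2, 7), (3, 0), (3, 3), (3, 4), (3, 7), (4, 0), (4, 3), (4, 4), (4, 7), (5, 0), (5, 3), (5, 4), (5, 7), (6, 0), (6, 3), (6, 4), (6, 7), (7, 0), (7, 3), (7, 4), (7, 7)]
Holes: [(0, 0), (0, 3), (0, 4), (0, 7), (1, 0), (1, 3), (1, 4), (1, 7), (2, 0), (2, 3), (2, 4), (2, 7), (3, 0), (3, 3), (3, 4), (3, 7), (4, 0), (4, 3), (4, 4), (4, 7), (5, 0), (5, 3), (5, 4), (5, 7), (6, 0), (6, 3), (6, 4), (6, 7), (7, 0), (7, 3), (7, 4), (7, 7)]

Answer: no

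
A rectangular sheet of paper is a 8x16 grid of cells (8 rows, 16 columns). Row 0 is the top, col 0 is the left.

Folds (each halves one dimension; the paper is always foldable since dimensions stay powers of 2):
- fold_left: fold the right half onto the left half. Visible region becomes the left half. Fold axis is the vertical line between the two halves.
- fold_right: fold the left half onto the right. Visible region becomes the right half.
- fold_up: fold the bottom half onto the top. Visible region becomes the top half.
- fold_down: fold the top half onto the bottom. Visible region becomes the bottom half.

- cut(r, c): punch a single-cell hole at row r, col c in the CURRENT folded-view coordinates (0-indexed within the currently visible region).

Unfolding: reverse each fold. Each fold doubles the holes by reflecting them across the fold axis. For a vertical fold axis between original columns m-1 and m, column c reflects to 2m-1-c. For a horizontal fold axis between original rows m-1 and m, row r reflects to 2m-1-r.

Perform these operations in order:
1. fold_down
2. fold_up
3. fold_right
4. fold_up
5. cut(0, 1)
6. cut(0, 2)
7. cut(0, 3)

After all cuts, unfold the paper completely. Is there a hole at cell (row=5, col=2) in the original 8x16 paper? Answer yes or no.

Answer: no

Derivation:
Op 1 fold_down: fold axis h@4; visible region now rows[4,8) x cols[0,16) = 4x16
Op 2 fold_up: fold axis h@6; visible region now rows[4,6) x cols[0,16) = 2x16
Op 3 fold_right: fold axis v@8; visible region now rows[4,6) x cols[8,16) = 2x8
Op 4 fold_up: fold axis h@5; visible region now rows[4,5) x cols[8,16) = 1x8
Op 5 cut(0, 1): punch at orig (4,9); cuts so far [(4, 9)]; region rows[4,5) x cols[8,16) = 1x8
Op 6 cut(0, 2): punch at orig (4,10); cuts so far [(4, 9), (4, 10)]; region rows[4,5) x cols[8,16) = 1x8
Op 7 cut(0, 3): punch at orig (4,11); cuts so far [(4, 9), (4, 10), (4, 11)]; region rows[4,5) x cols[8,16) = 1x8
Unfold 1 (reflect across h@5): 6 holes -> [(4, 9), (4, 10), (4, 11), (5, 9), (5, 10), (5, 11)]
Unfold 2 (reflect across v@8): 12 holes -> [(4, 4), (4, 5), (4, 6), (4, 9), (4, 10), (4, 11), (5, 4), (5, 5), (5, 6), (5, 9), (5, 10), (5, 11)]
Unfold 3 (reflect across h@6): 24 holes -> [(4, 4), (4, 5), (4, 6), (4, 9), (4, 10), (4, 11), (5, 4), (5, 5), (5, 6), (5, 9), (5, 10), (5, 11), (6, 4), (6, 5), (6, 6), (6, 9), (6, 10), (6, 11), (7, 4), (7, 5), (7, 6), (7, 9), (7, 10), (7, 11)]
Unfold 4 (reflect across h@4): 48 holes -> [(0, 4), (0, 5), (0, 6), (0, 9), (0, 10), (0, 11), (1, 4), (1, 5), (1, 6), (1, 9), (1, 10), (1, 11), (2, 4), (2, 5), (2, 6), (2, 9), (2, 10), (2, 11), (3, 4), (3, 5), (3, 6), (3, 9), (3, 10), (3, 11), (4, 4), (4, 5), (4, 6), (4, 9), (4, 10), (4, 11), (5, 4), (5, 5), (5, 6), (5, 9), (5, 10), (5, 11), (6, 4), (6, 5), (6, 6), (6, 9), (6, 10), (6, 11), (7, 4), (7, 5), (7, 6), (7, 9), (7, 10), (7, 11)]
Holes: [(0, 4), (0, 5), (0, 6), (0, 9), (0, 10), (0, 11), (1, 4), (1, 5), (1, 6), (1, 9), (1, 10), (1, 11), (2, 4), (2, 5), (2, 6), (2, 9), (2, 10), (2, 11), (3, 4), (3, 5), (3, 6), (3, 9), (3, 10), (3, 11), (4, 4), (4, 5), (4, 6), (4, 9), (4, 10), (4, 11), (5, 4), (5, 5), (5, 6), (5, 9), (5, 10), (5, 11), (6, 4), (6, 5), (6, 6), (6, 9), (6, 10), (6, 11), (7, 4), (7, 5), (7, 6), (7, 9), (7, 10), (7, 11)]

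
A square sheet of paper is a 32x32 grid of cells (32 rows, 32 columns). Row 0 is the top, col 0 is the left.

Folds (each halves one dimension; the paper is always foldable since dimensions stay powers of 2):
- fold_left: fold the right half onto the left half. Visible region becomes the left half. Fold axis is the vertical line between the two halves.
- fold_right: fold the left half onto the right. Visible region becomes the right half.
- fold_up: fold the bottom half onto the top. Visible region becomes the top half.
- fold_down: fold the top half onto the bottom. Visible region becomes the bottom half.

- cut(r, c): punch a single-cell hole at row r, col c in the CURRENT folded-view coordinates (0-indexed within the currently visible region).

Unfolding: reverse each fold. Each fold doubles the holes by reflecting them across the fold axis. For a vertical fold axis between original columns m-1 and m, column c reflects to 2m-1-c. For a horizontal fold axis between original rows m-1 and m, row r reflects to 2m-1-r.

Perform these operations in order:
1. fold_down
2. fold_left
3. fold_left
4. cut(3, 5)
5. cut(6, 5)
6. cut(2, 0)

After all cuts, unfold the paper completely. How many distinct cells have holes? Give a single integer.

Answer: 24

Derivation:
Op 1 fold_down: fold axis h@16; visible region now rows[16,32) x cols[0,32) = 16x32
Op 2 fold_left: fold axis v@16; visible region now rows[16,32) x cols[0,16) = 16x16
Op 3 fold_left: fold axis v@8; visible region now rows[16,32) x cols[0,8) = 16x8
Op 4 cut(3, 5): punch at orig (19,5); cuts so far [(19, 5)]; region rows[16,32) x cols[0,8) = 16x8
Op 5 cut(6, 5): punch at orig (22,5); cuts so far [(19, 5), (22, 5)]; region rows[16,32) x cols[0,8) = 16x8
Op 6 cut(2, 0): punch at orig (18,0); cuts so far [(18, 0), (19, 5), (22, 5)]; region rows[16,32) x cols[0,8) = 16x8
Unfold 1 (reflect across v@8): 6 holes -> [(18, 0), (18, 15), (19, 5), (19, 10), (22, 5), (22, 10)]
Unfold 2 (reflect across v@16): 12 holes -> [(18, 0), (18, 15), (18, 16), (18, 31), (19, 5), (19, 10), (19, 21), (19, 26), (22, 5), (22, 10), (22, 21), (22, 26)]
Unfold 3 (reflect across h@16): 24 holes -> [(9, 5), (9, 10), (9, 21), (9, 26), (12, 5), (12, 10), (12, 21), (12, 26), (13, 0), (13, 15), (13, 16), (13, 31), (18, 0), (18, 15), (18, 16), (18, 31), (19, 5), (19, 10), (19, 21), (19, 26), (22, 5), (22, 10), (22, 21), (22, 26)]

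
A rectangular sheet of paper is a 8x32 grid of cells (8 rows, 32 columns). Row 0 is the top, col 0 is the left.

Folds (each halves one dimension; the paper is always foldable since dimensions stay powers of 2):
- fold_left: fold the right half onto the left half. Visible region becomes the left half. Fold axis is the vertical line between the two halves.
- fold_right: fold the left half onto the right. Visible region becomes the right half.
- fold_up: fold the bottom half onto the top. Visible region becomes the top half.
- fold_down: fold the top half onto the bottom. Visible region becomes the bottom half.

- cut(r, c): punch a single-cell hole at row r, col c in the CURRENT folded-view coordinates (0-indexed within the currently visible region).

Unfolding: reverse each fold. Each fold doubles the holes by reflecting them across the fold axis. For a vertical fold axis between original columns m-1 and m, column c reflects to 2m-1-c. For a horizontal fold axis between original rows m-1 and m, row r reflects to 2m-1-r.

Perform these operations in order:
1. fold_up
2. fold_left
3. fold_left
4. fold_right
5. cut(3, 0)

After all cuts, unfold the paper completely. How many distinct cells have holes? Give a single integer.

Op 1 fold_up: fold axis h@4; visible region now rows[0,4) x cols[0,32) = 4x32
Op 2 fold_left: fold axis v@16; visible region now rows[0,4) x cols[0,16) = 4x16
Op 3 fold_left: fold axis v@8; visible region now rows[0,4) x cols[0,8) = 4x8
Op 4 fold_right: fold axis v@4; visible region now rows[0,4) x cols[4,8) = 4x4
Op 5 cut(3, 0): punch at orig (3,4); cuts so far [(3, 4)]; region rows[0,4) x cols[4,8) = 4x4
Unfold 1 (reflect across v@4): 2 holes -> [(3, 3), (3, 4)]
Unfold 2 (reflect across v@8): 4 holes -> [(3, 3), (3, 4), (3, 11), (3, 12)]
Unfold 3 (reflect across v@16): 8 holes -> [(3, 3), (3, 4), (3, 11), (3, 12), (3, 19), (3, 20), (3, 27), (3, 28)]
Unfold 4 (reflect across h@4): 16 holes -> [(3, 3), (3, 4), (3, 11), (3, 12), (3, 19), (3, 20), (3, 27), (3, 28), (4, 3), (4, 4), (4, 11), (4, 12), (4, 19), (4, 20), (4, 27), (4, 28)]

Answer: 16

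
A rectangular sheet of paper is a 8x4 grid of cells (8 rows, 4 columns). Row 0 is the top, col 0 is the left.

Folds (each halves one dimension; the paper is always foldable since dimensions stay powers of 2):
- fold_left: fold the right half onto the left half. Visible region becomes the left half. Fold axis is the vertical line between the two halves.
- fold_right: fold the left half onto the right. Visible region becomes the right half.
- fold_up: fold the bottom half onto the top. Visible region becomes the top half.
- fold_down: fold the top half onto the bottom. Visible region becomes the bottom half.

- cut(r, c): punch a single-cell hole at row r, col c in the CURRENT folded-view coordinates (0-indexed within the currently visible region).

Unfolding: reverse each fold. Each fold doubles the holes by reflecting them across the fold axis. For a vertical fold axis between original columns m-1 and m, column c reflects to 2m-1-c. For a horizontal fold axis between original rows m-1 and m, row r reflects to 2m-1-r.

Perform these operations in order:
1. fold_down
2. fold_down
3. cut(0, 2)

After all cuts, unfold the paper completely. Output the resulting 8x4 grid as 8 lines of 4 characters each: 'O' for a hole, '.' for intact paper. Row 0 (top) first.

Answer: ....
..O.
..O.
....
....
..O.
..O.
....

Derivation:
Op 1 fold_down: fold axis h@4; visible region now rows[4,8) x cols[0,4) = 4x4
Op 2 fold_down: fold axis h@6; visible region now rows[6,8) x cols[0,4) = 2x4
Op 3 cut(0, 2): punch at orig (6,2); cuts so far [(6, 2)]; region rows[6,8) x cols[0,4) = 2x4
Unfold 1 (reflect across h@6): 2 holes -> [(5, 2), (6, 2)]
Unfold 2 (reflect across h@4): 4 holes -> [(1, 2), (2, 2), (5, 2), (6, 2)]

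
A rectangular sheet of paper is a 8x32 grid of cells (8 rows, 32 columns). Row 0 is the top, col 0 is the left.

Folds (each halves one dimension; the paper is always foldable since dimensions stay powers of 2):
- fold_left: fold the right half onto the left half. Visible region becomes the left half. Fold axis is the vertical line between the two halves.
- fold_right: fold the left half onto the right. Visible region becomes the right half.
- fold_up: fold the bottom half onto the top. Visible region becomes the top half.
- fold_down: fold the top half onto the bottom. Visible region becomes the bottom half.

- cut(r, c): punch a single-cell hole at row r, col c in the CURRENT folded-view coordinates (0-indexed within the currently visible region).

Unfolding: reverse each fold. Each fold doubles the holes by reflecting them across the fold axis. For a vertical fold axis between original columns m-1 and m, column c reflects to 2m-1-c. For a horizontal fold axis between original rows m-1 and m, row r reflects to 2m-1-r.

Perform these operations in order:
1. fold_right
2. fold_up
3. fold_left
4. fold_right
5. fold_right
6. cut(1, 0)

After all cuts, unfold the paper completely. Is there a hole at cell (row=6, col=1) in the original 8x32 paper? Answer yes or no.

Answer: yes

Derivation:
Op 1 fold_right: fold axis v@16; visible region now rows[0,8) x cols[16,32) = 8x16
Op 2 fold_up: fold axis h@4; visible region now rows[0,4) x cols[16,32) = 4x16
Op 3 fold_left: fold axis v@24; visible region now rows[0,4) x cols[16,24) = 4x8
Op 4 fold_right: fold axis v@20; visible region now rows[0,4) x cols[20,24) = 4x4
Op 5 fold_right: fold axis v@22; visible region now rows[0,4) x cols[22,24) = 4x2
Op 6 cut(1, 0): punch at orig (1,22); cuts so far [(1, 22)]; region rows[0,4) x cols[22,24) = 4x2
Unfold 1 (reflect across v@22): 2 holes -> [(1, 21), (1, 22)]
Unfold 2 (reflect across v@20): 4 holes -> [(1, 17), (1, 18), (1, 21), (1, 22)]
Unfold 3 (reflect across v@24): 8 holes -> [(1, 17), (1, 18), (1, 21), (1, 22), (1, 25), (1, 26), (1, 29), (1, 30)]
Unfold 4 (reflect across h@4): 16 holes -> [(1, 17), (1, 18), (1, 21), (1, 22), (1, 25), (1, 26), (1, 29), (1, 30), (6, 17), (6, 18), (6, 21), (6, 22), (6, 25), (6, 26), (6, 29), (6, 30)]
Unfold 5 (reflect across v@16): 32 holes -> [(1, 1), (1, 2), (1, 5), (1, 6), (1, 9), (1, 10), (1, 13), (1, 14), (1, 17), (1, 18), (1, 21), (1, 22), (1, 25), (1, 26), (1, 29), (1, 30), (6, 1), (6, 2), (6, 5), (6, 6), (6, 9), (6, 10), (6, 13), (6, 14), (6, 17), (6, 18), (6, 21), (6, 22), (6, 25), (6, 26), (6, 29), (6, 30)]
Holes: [(1, 1), (1, 2), (1, 5), (1, 6), (1, 9), (1, 10), (1, 13), (1, 14), (1, 17), (1, 18), (1, 21), (1, 22), (1, 25), (1, 26), (1, 29), (1, 30), (6, 1), (6, 2), (6, 5), (6, 6), (6, 9), (6, 10), (6, 13), (6, 14), (6, 17), (6, 18), (6, 21), (6, 22), (6, 25), (6, 26), (6, 29), (6, 30)]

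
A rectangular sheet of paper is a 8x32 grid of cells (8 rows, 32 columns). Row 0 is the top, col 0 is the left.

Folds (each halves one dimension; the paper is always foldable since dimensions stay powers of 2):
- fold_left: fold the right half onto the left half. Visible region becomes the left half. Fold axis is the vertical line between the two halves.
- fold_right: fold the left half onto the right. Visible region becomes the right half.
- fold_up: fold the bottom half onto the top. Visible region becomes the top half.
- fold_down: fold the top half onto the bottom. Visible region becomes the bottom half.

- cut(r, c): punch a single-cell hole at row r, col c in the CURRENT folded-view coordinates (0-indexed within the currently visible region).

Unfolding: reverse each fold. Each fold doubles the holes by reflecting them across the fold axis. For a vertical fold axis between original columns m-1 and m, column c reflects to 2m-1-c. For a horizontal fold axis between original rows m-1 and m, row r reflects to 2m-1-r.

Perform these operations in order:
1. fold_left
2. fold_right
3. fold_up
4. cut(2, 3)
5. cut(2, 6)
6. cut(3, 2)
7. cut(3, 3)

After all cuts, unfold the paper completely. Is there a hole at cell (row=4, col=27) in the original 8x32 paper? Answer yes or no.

Answer: yes

Derivation:
Op 1 fold_left: fold axis v@16; visible region now rows[0,8) x cols[0,16) = 8x16
Op 2 fold_right: fold axis v@8; visible region now rows[0,8) x cols[8,16) = 8x8
Op 3 fold_up: fold axis h@4; visible region now rows[0,4) x cols[8,16) = 4x8
Op 4 cut(2, 3): punch at orig (2,11); cuts so far [(2, 11)]; region rows[0,4) x cols[8,16) = 4x8
Op 5 cut(2, 6): punch at orig (2,14); cuts so far [(2, 11), (2, 14)]; region rows[0,4) x cols[8,16) = 4x8
Op 6 cut(3, 2): punch at orig (3,10); cuts so far [(2, 11), (2, 14), (3, 10)]; region rows[0,4) x cols[8,16) = 4x8
Op 7 cut(3, 3): punch at orig (3,11); cuts so far [(2, 11), (2, 14), (3, 10), (3, 11)]; region rows[0,4) x cols[8,16) = 4x8
Unfold 1 (reflect across h@4): 8 holes -> [(2, 11), (2, 14), (3, 10), (3, 11), (4, 10), (4, 11), (5, 11), (5, 14)]
Unfold 2 (reflect across v@8): 16 holes -> [(2, 1), (2, 4), (2, 11), (2, 14), (3, 4), (3, 5), (3, 10), (3, 11), (4, 4), (4, 5), (4, 10), (4, 11), (5, 1), (5, 4), (5, 11), (5, 14)]
Unfold 3 (reflect across v@16): 32 holes -> [(2, 1), (2, 4), (2, 11), (2, 14), (2, 17), (2, 20), (2, 27), (2, 30), (3, 4), (3, 5), (3, 10), (3, 11), (3, 20), (3, 21), (3, 26), (3, 27), (4, 4), (4, 5), (4, 10), (4, 11), (4, 20), (4, 21), (4, 26), (4, 27), (5, 1), (5, 4), (5, 11), (5, 14), (5, 17), (5, 20), (5, 27), (5, 30)]
Holes: [(2, 1), (2, 4), (2, 11), (2, 14), (2, 17), (2, 20), (2, 27), (2, 30), (3, 4), (3, 5), (3, 10), (3, 11), (3, 20), (3, 21), (3, 26), (3, 27), (4, 4), (4, 5), (4, 10), (4, 11), (4, 20), (4, 21), (4, 26), (4, 27), (5, 1), (5, 4), (5, 11), (5, 14), (5, 17), (5, 20), (5, 27), (5, 30)]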